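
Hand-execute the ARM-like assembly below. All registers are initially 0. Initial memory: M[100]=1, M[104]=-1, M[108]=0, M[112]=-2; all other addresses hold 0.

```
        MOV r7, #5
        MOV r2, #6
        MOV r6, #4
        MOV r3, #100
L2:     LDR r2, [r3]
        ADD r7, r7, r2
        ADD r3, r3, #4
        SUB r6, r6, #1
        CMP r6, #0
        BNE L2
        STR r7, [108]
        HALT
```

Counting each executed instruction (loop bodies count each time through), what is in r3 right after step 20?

MOV r7, #5 → r7=5
MOV r2, #6 → r2=6
MOV r6, #4 → r6=4
MOV r3, #100 → r3=100
LDR r2, [r3] → r2=M[100]=1
ADD r7, r7, r2 → r7=5+1=6
ADD r3, r3, #4 → r3=100+4=104
SUB r6, r6, #1 → r6=4-1=3
CMP r6, #0  (cmp 3,0)
BNE L2: taken
LDR r2, [r3] → r2=M[104]=-1
ADD r7, r7, r2 → r7=6+(-1)=5
ADD r3, r3, #4 → r3=104+4=108
SUB r6, r6, #1 → r6=3-1=2
CMP r6, #0  (cmp 2,0)
BNE L2: taken
LDR r2, [r3] → r2=M[108]=0
ADD r7, r7, r2 → r7=5+0=5
ADD r3, r3, #4 → r3=108+4=112
SUB r6, r6, #1 → r6=2-1=1
After step 20: r3 = 112.

112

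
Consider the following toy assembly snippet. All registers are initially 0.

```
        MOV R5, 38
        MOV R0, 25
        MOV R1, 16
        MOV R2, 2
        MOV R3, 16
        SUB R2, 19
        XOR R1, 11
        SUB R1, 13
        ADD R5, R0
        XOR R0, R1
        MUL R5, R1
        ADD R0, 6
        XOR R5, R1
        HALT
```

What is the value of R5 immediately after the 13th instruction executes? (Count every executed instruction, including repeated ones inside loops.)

R5=38
R0=25
R1=16
R2=2
R3=16
R2=2-19=-17
R1=16^11=27
R1=27-13=14
R5=38+25=63
R0=25^14=23
R5=63*14=882
R0=23+6=29
R5=882^14=892
After step 13: R5 = 892.

892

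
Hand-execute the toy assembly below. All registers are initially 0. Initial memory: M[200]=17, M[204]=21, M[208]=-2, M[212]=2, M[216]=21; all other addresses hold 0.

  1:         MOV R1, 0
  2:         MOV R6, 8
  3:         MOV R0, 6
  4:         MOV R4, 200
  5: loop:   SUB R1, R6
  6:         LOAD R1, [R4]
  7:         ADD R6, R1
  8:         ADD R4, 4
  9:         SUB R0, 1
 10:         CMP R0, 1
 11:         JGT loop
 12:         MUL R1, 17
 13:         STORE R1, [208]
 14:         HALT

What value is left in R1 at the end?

R1=0
R6=8
R0=6
R4=200
R1=0-8=-8
R1=M[200]=17
R6=8+17=25
R4=200+4=204
R0=6-1=5
CMP R0, 1  (cmp 5,1)
JGT loop: taken
R1=17-25=-8
R1=M[204]=21
R6=25+21=46
R4=204+4=208
R0=5-1=4
CMP R0, 1  (cmp 4,1)
JGT loop: taken
R1=21-46=-25
R1=M[208]=-2
R6=46+(-2)=44
R4=208+4=212
R0=4-1=3
CMP R0, 1  (cmp 3,1)
JGT loop: taken
R1=(-2)-44=-46
R1=M[212]=2
R6=44+2=46
R4=212+4=216
R0=3-1=2
CMP R0, 1  (cmp 2,1)
JGT loop: taken
R1=2-46=-44
R1=M[216]=21
R6=46+21=67
R4=216+4=220
R0=2-1=1
CMP R0, 1  (cmp 1,1)
JGT loop: not taken
R1=21*17=357
STORE R1, [208] → M[208]=357
halt.

357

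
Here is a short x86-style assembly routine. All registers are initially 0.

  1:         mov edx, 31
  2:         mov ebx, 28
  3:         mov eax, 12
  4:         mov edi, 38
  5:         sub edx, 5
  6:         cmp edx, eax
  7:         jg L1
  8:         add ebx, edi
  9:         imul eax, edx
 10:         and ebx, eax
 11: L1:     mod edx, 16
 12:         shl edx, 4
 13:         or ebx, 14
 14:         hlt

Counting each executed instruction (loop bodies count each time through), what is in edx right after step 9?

mov edx, 31 → edx=31
mov ebx, 28 → ebx=28
mov eax, 12 → eax=12
mov edi, 38 → edi=38
sub edx, 5 → edx=31-5=26
cmp edx, eax  (cmp 26,12)
jg L1: taken
mod edx, 16 → edx=26%16=10
shl edx, 4 → edx=10<<4=160
After step 9: edx = 160.

160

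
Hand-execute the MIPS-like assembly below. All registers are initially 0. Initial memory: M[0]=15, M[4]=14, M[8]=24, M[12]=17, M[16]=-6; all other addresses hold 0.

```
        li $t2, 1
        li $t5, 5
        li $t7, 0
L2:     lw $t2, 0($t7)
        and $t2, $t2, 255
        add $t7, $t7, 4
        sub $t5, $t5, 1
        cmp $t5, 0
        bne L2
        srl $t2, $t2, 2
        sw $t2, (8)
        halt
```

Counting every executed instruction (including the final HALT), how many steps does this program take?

$t2=1
$t5=5
$t7=0
$t2=M[0]=15
$t2=15&255=15
$t7=0+4=4
$t5=5-1=4
cmp $t5, 0  (cmp 4,0)
bne L2: taken
$t2=M[4]=14
$t2=14&255=14
$t7=4+4=8
$t5=4-1=3
cmp $t5, 0  (cmp 3,0)
bne L2: taken
$t2=M[8]=24
$t2=24&255=24
$t7=8+4=12
$t5=3-1=2
cmp $t5, 0  (cmp 2,0)
bne L2: taken
$t2=M[12]=17
$t2=17&255=17
$t7=12+4=16
$t5=2-1=1
cmp $t5, 0  (cmp 1,0)
bne L2: taken
$t2=M[16]=-6
$t2=(-6)&255=250
$t7=16+4=20
$t5=1-1=0
cmp $t5, 0  (cmp 0,0)
bne L2: not taken
$t2=250>>2=62
sw $t2, (8) → M[8]=62
halt.
Total executed instructions: 36.

36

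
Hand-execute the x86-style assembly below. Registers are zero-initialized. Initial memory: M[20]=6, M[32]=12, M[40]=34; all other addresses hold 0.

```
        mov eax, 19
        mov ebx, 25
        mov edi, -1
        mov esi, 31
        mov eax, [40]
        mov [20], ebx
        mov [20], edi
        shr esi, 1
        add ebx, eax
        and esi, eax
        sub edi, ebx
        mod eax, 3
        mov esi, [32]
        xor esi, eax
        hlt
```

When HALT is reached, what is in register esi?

mov eax, 19 → eax=19
mov ebx, 25 → ebx=25
mov edi, -1 → edi=-1
mov esi, 31 → esi=31
mov eax, [40] → eax=M[40]=34
mov [20], ebx → M[20]=25
mov [20], edi → M[20]=-1
shr esi, 1 → esi=31>>1=15
add ebx, eax → ebx=25+34=59
and esi, eax → esi=15&34=2
sub edi, ebx → edi=(-1)-59=-60
mod eax, 3 → eax=34%3=1
mov esi, [32] → esi=M[32]=12
xor esi, eax → esi=12^1=13
halt.

13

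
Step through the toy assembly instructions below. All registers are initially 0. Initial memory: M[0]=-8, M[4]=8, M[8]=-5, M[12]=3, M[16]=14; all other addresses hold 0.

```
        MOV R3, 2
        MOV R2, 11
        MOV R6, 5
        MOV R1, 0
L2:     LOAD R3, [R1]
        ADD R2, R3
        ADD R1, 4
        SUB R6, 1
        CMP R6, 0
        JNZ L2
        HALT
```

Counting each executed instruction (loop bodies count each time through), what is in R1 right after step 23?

R3=2
R2=11
R6=5
R1=0
R3=M[0]=-8
R2=11+(-8)=3
R1=0+4=4
R6=5-1=4
CMP R6, 0  (cmp 4,0)
JNZ L2: taken
R3=M[4]=8
R2=3+8=11
R1=4+4=8
R6=4-1=3
CMP R6, 0  (cmp 3,0)
JNZ L2: taken
R3=M[8]=-5
R2=11+(-5)=6
R1=8+4=12
R6=3-1=2
CMP R6, 0  (cmp 2,0)
JNZ L2: taken
R3=M[12]=3
After step 23: R1 = 12.

12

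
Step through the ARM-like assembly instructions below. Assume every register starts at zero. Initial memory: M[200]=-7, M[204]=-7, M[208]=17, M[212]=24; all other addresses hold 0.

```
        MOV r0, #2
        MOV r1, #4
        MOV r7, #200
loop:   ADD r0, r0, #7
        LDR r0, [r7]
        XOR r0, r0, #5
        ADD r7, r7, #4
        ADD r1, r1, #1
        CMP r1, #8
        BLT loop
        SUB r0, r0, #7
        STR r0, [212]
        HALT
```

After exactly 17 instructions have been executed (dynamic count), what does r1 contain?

r0=2
r1=4
r7=200
r0=2+7=9
r0=M[200]=-7
r0=(-7)^5=-4
r7=200+4=204
r1=4+1=5
CMP r1, #8  (cmp 5,8)
BLT loop: taken
r0=(-4)+7=3
r0=M[204]=-7
r0=(-7)^5=-4
r7=204+4=208
r1=5+1=6
CMP r1, #8  (cmp 6,8)
BLT loop: taken
After step 17: r1 = 6.

6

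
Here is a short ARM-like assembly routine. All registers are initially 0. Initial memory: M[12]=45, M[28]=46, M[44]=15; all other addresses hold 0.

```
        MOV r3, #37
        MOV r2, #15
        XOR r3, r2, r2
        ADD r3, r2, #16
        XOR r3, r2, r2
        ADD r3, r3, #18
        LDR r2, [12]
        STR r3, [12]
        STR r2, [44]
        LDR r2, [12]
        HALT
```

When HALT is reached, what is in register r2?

MOV r3, #37 → r3=37
MOV r2, #15 → r2=15
XOR r3, r2, r2 → r3=15^15=0
ADD r3, r2, #16 → r3=15+16=31
XOR r3, r2, r2 → r3=15^15=0
ADD r3, r3, #18 → r3=0+18=18
LDR r2, [12] → r2=M[12]=45
STR r3, [12] → M[12]=18
STR r2, [44] → M[44]=45
LDR r2, [12] → r2=M[12]=18
halt.

18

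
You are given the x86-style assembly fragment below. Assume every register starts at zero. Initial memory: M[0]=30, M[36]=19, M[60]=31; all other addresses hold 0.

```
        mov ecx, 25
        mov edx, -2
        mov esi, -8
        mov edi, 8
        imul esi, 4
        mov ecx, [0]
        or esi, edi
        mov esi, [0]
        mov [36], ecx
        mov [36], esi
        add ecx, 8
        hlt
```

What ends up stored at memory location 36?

30

ecx=25
edx=-2
esi=-8
edi=8
esi=(-8)*4=-32
ecx=M[0]=30
esi=(-32)|8=-24
esi=M[0]=30
mov [36], ecx → M[36]=30
mov [36], esi → M[36]=30
ecx=30+8=38
halt.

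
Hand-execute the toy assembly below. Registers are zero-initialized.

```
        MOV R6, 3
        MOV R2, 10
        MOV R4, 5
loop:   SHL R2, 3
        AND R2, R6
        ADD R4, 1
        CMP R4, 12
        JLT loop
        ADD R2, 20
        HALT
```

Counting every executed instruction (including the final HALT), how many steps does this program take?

40

R6=3
R2=10
R4=5
R2=10<<3=80
R2=80&3=0
R4=5+1=6
CMP R4, 12  (cmp 6,12)
JLT loop: taken
R2=0<<3=0
R2=0&3=0
R4=6+1=7
CMP R4, 12  (cmp 7,12)
JLT loop: taken
R2=0<<3=0
R2=0&3=0
R4=7+1=8
CMP R4, 12  (cmp 8,12)
JLT loop: taken
R2=0<<3=0
R2=0&3=0
R4=8+1=9
CMP R4, 12  (cmp 9,12)
JLT loop: taken
R2=0<<3=0
R2=0&3=0
R4=9+1=10
CMP R4, 12  (cmp 10,12)
JLT loop: taken
R2=0<<3=0
R2=0&3=0
R4=10+1=11
CMP R4, 12  (cmp 11,12)
JLT loop: taken
R2=0<<3=0
R2=0&3=0
R4=11+1=12
CMP R4, 12  (cmp 12,12)
JLT loop: not taken
R2=0+20=20
halt.
Total executed instructions: 40.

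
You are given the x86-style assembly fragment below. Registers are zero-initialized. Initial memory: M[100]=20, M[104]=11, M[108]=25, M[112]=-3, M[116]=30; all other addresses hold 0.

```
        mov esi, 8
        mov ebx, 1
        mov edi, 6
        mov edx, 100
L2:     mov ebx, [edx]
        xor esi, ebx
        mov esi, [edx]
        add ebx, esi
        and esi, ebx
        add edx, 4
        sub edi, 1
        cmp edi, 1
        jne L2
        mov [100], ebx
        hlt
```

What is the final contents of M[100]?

60

mov esi, 8 → esi=8
mov ebx, 1 → ebx=1
mov edi, 6 → edi=6
mov edx, 100 → edx=100
mov ebx, [edx] → ebx=M[100]=20
xor esi, ebx → esi=8^20=28
mov esi, [edx] → esi=M[100]=20
add ebx, esi → ebx=20+20=40
and esi, ebx → esi=20&40=0
add edx, 4 → edx=100+4=104
sub edi, 1 → edi=6-1=5
cmp edi, 1  (cmp 5,1)
jne L2: taken
mov ebx, [edx] → ebx=M[104]=11
xor esi, ebx → esi=0^11=11
mov esi, [edx] → esi=M[104]=11
add ebx, esi → ebx=11+11=22
and esi, ebx → esi=11&22=2
add edx, 4 → edx=104+4=108
sub edi, 1 → edi=5-1=4
cmp edi, 1  (cmp 4,1)
jne L2: taken
mov ebx, [edx] → ebx=M[108]=25
xor esi, ebx → esi=2^25=27
mov esi, [edx] → esi=M[108]=25
add ebx, esi → ebx=25+25=50
and esi, ebx → esi=25&50=16
add edx, 4 → edx=108+4=112
sub edi, 1 → edi=4-1=3
cmp edi, 1  (cmp 3,1)
jne L2: taken
mov ebx, [edx] → ebx=M[112]=-3
xor esi, ebx → esi=16^(-3)=-19
mov esi, [edx] → esi=M[112]=-3
add ebx, esi → ebx=(-3)+(-3)=-6
and esi, ebx → esi=(-3)&(-6)=-8
add edx, 4 → edx=112+4=116
sub edi, 1 → edi=3-1=2
cmp edi, 1  (cmp 2,1)
jne L2: taken
mov ebx, [edx] → ebx=M[116]=30
xor esi, ebx → esi=(-8)^30=-26
mov esi, [edx] → esi=M[116]=30
add ebx, esi → ebx=30+30=60
and esi, ebx → esi=30&60=28
add edx, 4 → edx=116+4=120
sub edi, 1 → edi=2-1=1
cmp edi, 1  (cmp 1,1)
jne L2: not taken
mov [100], ebx → M[100]=60
halt.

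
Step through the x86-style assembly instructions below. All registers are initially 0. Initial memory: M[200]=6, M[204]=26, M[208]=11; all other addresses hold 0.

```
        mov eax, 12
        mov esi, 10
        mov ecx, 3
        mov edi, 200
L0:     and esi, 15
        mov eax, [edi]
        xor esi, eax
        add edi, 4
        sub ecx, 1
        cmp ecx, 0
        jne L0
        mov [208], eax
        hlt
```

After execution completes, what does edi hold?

212

eax=12
esi=10
ecx=3
edi=200
esi=10&15=10
eax=M[200]=6
esi=10^6=12
edi=200+4=204
ecx=3-1=2
cmp ecx, 0  (cmp 2,0)
jne L0: taken
esi=12&15=12
eax=M[204]=26
esi=12^26=22
edi=204+4=208
ecx=2-1=1
cmp ecx, 0  (cmp 1,0)
jne L0: taken
esi=22&15=6
eax=M[208]=11
esi=6^11=13
edi=208+4=212
ecx=1-1=0
cmp ecx, 0  (cmp 0,0)
jne L0: not taken
mov [208], eax → M[208]=11
halt.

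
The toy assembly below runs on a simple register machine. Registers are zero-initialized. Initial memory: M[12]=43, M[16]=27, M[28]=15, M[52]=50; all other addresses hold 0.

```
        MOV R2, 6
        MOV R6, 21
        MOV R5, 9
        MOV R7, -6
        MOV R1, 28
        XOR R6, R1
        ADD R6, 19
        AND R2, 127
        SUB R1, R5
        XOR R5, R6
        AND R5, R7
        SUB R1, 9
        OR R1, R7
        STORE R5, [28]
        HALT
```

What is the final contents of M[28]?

after MOV R2, 6: R2=6
after MOV R6, 21: R6=21
after MOV R5, 9: R5=9
after MOV R7, -6: R7=-6
after MOV R1, 28: R1=28
after XOR R6, R1: R6=21^28=9
after ADD R6, 19: R6=9+19=28
after AND R2, 127: R2=6&127=6
after SUB R1, R5: R1=28-9=19
after XOR R5, R6: R5=9^28=21
after AND R5, R7: R5=21&(-6)=16
after SUB R1, 9: R1=19-9=10
after OR R1, R7: R1=10|(-6)=-6
STORE R5, [28] → M[28]=16
halt.

16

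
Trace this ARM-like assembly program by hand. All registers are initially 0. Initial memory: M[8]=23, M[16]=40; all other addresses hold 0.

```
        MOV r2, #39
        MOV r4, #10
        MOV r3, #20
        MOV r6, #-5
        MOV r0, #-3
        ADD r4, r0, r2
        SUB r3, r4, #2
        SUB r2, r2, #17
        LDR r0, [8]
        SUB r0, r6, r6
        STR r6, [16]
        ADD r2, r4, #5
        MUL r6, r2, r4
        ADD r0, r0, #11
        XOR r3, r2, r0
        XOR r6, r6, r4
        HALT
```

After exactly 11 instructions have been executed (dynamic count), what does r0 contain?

after MOV r2, #39: r2=39
after MOV r4, #10: r4=10
after MOV r3, #20: r3=20
after MOV r6, #-5: r6=-5
after MOV r0, #-3: r0=-3
after ADD r4, r0, r2: r4=(-3)+39=36
after SUB r3, r4, #2: r3=36-2=34
after SUB r2, r2, #17: r2=39-17=22
after LDR r0, [8]: r0=M[8]=23
after SUB r0, r6, r6: r0=(-5)-(-5)=0
STR r6, [16] → M[16]=-5
After step 11: r0 = 0.

0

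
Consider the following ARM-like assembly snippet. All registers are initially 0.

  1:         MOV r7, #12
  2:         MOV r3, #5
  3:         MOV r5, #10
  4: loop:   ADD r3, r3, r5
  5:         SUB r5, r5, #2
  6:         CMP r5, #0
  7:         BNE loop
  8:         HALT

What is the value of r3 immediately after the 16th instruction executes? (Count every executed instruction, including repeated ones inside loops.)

33

r7=12
r3=5
r5=10
r3=5+10=15
r5=10-2=8
CMP r5, #0  (cmp 8,0)
BNE loop: taken
r3=15+8=23
r5=8-2=6
CMP r5, #0  (cmp 6,0)
BNE loop: taken
r3=23+6=29
r5=6-2=4
CMP r5, #0  (cmp 4,0)
BNE loop: taken
r3=29+4=33
After step 16: r3 = 33.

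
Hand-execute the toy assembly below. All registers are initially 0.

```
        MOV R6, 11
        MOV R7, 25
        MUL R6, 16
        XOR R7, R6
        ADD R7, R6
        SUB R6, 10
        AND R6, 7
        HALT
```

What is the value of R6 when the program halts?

R6=11
R7=25
R6=11*16=176
R7=25^176=169
R7=169+176=345
R6=176-10=166
R6=166&7=6
halt.

6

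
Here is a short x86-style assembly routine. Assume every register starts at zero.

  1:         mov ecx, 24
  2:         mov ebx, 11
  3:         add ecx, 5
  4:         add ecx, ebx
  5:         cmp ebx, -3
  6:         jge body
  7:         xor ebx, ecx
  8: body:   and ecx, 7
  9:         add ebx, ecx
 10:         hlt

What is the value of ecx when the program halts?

0

ecx=24
ebx=11
ecx=24+5=29
ecx=29+11=40
cmp ebx, -3  (cmp 11,-3)
jge body: taken
ecx=40&7=0
ebx=11+0=11
halt.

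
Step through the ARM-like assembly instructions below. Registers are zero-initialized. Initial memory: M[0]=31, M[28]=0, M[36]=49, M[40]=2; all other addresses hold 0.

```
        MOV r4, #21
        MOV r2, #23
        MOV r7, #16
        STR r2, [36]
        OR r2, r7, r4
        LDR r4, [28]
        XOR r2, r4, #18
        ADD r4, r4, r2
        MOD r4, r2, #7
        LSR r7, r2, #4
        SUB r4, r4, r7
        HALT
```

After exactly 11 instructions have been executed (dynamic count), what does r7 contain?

MOV r4, #21 → r4=21
MOV r2, #23 → r2=23
MOV r7, #16 → r7=16
STR r2, [36] → M[36]=23
OR r2, r7, r4 → r2=16|21=21
LDR r4, [28] → r4=M[28]=0
XOR r2, r4, #18 → r2=0^18=18
ADD r4, r4, r2 → r4=0+18=18
MOD r4, r2, #7 → r4=18%7=4
LSR r7, r2, #4 → r7=18>>4=1
SUB r4, r4, r7 → r4=4-1=3
After step 11: r7 = 1.

1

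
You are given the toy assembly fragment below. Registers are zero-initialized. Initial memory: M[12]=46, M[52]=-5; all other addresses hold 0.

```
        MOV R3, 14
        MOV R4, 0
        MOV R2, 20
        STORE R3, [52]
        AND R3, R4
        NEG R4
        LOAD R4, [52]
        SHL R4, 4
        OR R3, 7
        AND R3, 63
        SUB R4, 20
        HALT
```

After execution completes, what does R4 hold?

R3=14
R4=0
R2=20
STORE R3, [52] → M[52]=14
R3=14&0=0
R4=-(0)=0
R4=M[52]=14
R4=14<<4=224
R3=0|7=7
R3=7&63=7
R4=224-20=204
halt.

204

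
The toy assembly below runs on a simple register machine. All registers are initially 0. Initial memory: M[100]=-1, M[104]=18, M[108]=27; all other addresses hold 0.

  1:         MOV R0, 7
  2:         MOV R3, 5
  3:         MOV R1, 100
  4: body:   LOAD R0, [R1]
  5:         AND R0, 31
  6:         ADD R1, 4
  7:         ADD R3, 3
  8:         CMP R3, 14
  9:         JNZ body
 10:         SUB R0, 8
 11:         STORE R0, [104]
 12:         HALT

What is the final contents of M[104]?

19

R0=7
R3=5
R1=100
R0=M[100]=-1
R0=(-1)&31=31
R1=100+4=104
R3=5+3=8
CMP R3, 14  (cmp 8,14)
JNZ body: taken
R0=M[104]=18
R0=18&31=18
R1=104+4=108
R3=8+3=11
CMP R3, 14  (cmp 11,14)
JNZ body: taken
R0=M[108]=27
R0=27&31=27
R1=108+4=112
R3=11+3=14
CMP R3, 14  (cmp 14,14)
JNZ body: not taken
R0=27-8=19
STORE R0, [104] → M[104]=19
halt.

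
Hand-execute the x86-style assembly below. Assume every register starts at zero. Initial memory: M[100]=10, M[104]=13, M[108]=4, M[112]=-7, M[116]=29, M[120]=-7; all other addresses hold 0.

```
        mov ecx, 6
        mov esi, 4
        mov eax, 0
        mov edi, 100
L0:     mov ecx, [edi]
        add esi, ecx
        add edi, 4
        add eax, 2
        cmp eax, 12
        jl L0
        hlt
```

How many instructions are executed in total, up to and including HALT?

after mov ecx, 6: ecx=6
after mov esi, 4: esi=4
after mov eax, 0: eax=0
after mov edi, 100: edi=100
after mov ecx, [edi]: ecx=M[100]=10
after add esi, ecx: esi=4+10=14
after add edi, 4: edi=100+4=104
after add eax, 2: eax=0+2=2
cmp eax, 12  (cmp 2,12)
jl L0: taken
after mov ecx, [edi]: ecx=M[104]=13
after add esi, ecx: esi=14+13=27
after add edi, 4: edi=104+4=108
after add eax, 2: eax=2+2=4
cmp eax, 12  (cmp 4,12)
jl L0: taken
after mov ecx, [edi]: ecx=M[108]=4
after add esi, ecx: esi=27+4=31
after add edi, 4: edi=108+4=112
after add eax, 2: eax=4+2=6
cmp eax, 12  (cmp 6,12)
jl L0: taken
after mov ecx, [edi]: ecx=M[112]=-7
after add esi, ecx: esi=31+(-7)=24
after add edi, 4: edi=112+4=116
after add eax, 2: eax=6+2=8
cmp eax, 12  (cmp 8,12)
jl L0: taken
after mov ecx, [edi]: ecx=M[116]=29
after add esi, ecx: esi=24+29=53
after add edi, 4: edi=116+4=120
after add eax, 2: eax=8+2=10
cmp eax, 12  (cmp 10,12)
jl L0: taken
after mov ecx, [edi]: ecx=M[120]=-7
after add esi, ecx: esi=53+(-7)=46
after add edi, 4: edi=120+4=124
after add eax, 2: eax=10+2=12
cmp eax, 12  (cmp 12,12)
jl L0: not taken
halt.
Total executed instructions: 41.

41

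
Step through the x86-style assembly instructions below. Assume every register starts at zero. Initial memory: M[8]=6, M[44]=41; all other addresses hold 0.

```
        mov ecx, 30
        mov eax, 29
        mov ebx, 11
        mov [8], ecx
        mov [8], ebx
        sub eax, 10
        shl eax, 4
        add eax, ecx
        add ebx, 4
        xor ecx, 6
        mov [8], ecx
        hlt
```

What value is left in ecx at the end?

24

mov ecx, 30 → ecx=30
mov eax, 29 → eax=29
mov ebx, 11 → ebx=11
mov [8], ecx → M[8]=30
mov [8], ebx → M[8]=11
sub eax, 10 → eax=29-10=19
shl eax, 4 → eax=19<<4=304
add eax, ecx → eax=304+30=334
add ebx, 4 → ebx=11+4=15
xor ecx, 6 → ecx=30^6=24
mov [8], ecx → M[8]=24
halt.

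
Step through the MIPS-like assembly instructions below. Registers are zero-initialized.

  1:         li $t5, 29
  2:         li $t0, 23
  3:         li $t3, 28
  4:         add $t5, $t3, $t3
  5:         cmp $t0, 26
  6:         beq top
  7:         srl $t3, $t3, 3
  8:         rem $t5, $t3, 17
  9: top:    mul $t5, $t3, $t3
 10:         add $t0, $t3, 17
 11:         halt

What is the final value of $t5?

9

$t5=29
$t0=23
$t3=28
$t5=28+28=56
cmp $t0, 26  (cmp 23,26)
beq top: not taken
$t3=28>>3=3
$t5=3%17=3
$t5=3*3=9
$t0=3+17=20
halt.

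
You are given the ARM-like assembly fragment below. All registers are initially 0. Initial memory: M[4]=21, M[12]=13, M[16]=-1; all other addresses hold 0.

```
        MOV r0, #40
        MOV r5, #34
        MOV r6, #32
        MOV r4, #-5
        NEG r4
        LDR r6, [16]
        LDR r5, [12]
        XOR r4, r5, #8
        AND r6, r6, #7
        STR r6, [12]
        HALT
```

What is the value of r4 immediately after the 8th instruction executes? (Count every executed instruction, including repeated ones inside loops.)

5

r0=40
r5=34
r6=32
r4=-5
r4=-(-5)=5
r6=M[16]=-1
r5=M[12]=13
r4=13^8=5
After step 8: r4 = 5.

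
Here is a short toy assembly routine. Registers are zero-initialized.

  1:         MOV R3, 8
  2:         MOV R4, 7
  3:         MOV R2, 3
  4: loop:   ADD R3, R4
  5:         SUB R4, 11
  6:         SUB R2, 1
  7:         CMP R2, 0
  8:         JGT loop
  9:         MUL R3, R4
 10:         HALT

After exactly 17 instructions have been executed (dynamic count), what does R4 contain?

-26

after MOV R3, 8: R3=8
after MOV R4, 7: R4=7
after MOV R2, 3: R2=3
after ADD R3, R4: R3=8+7=15
after SUB R4, 11: R4=7-11=-4
after SUB R2, 1: R2=3-1=2
CMP R2, 0  (cmp 2,0)
JGT loop: taken
after ADD R3, R4: R3=15+(-4)=11
after SUB R4, 11: R4=(-4)-11=-15
after SUB R2, 1: R2=2-1=1
CMP R2, 0  (cmp 1,0)
JGT loop: taken
after ADD R3, R4: R3=11+(-15)=-4
after SUB R4, 11: R4=(-15)-11=-26
after SUB R2, 1: R2=1-1=0
CMP R2, 0  (cmp 0,0)
After step 17: R4 = -26.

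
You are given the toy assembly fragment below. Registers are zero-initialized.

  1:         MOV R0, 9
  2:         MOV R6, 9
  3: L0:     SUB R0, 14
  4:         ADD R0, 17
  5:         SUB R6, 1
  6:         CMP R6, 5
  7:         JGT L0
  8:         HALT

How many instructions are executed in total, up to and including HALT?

after MOV R0, 9: R0=9
after MOV R6, 9: R6=9
after SUB R0, 14: R0=9-14=-5
after ADD R0, 17: R0=(-5)+17=12
after SUB R6, 1: R6=9-1=8
CMP R6, 5  (cmp 8,5)
JGT L0: taken
after SUB R0, 14: R0=12-14=-2
after ADD R0, 17: R0=(-2)+17=15
after SUB R6, 1: R6=8-1=7
CMP R6, 5  (cmp 7,5)
JGT L0: taken
after SUB R0, 14: R0=15-14=1
after ADD R0, 17: R0=1+17=18
after SUB R6, 1: R6=7-1=6
CMP R6, 5  (cmp 6,5)
JGT L0: taken
after SUB R0, 14: R0=18-14=4
after ADD R0, 17: R0=4+17=21
after SUB R6, 1: R6=6-1=5
CMP R6, 5  (cmp 5,5)
JGT L0: not taken
halt.
Total executed instructions: 23.

23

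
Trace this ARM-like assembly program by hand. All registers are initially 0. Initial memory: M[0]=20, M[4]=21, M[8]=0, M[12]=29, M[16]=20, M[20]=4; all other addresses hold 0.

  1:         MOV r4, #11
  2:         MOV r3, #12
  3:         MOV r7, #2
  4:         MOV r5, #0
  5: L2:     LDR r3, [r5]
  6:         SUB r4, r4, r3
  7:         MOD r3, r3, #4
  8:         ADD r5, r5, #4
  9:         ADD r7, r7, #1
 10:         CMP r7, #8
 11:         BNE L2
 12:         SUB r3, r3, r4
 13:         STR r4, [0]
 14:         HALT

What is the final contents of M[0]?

MOV r4, #11 → r4=11
MOV r3, #12 → r3=12
MOV r7, #2 → r7=2
MOV r5, #0 → r5=0
LDR r3, [r5] → r3=M[0]=20
SUB r4, r4, r3 → r4=11-20=-9
MOD r3, r3, #4 → r3=20%4=0
ADD r5, r5, #4 → r5=0+4=4
ADD r7, r7, #1 → r7=2+1=3
CMP r7, #8  (cmp 3,8)
BNE L2: taken
LDR r3, [r5] → r3=M[4]=21
SUB r4, r4, r3 → r4=(-9)-21=-30
MOD r3, r3, #4 → r3=21%4=1
ADD r5, r5, #4 → r5=4+4=8
ADD r7, r7, #1 → r7=3+1=4
CMP r7, #8  (cmp 4,8)
BNE L2: taken
LDR r3, [r5] → r3=M[8]=0
SUB r4, r4, r3 → r4=(-30)-0=-30
MOD r3, r3, #4 → r3=0%4=0
ADD r5, r5, #4 → r5=8+4=12
ADD r7, r7, #1 → r7=4+1=5
CMP r7, #8  (cmp 5,8)
BNE L2: taken
LDR r3, [r5] → r3=M[12]=29
SUB r4, r4, r3 → r4=(-30)-29=-59
MOD r3, r3, #4 → r3=29%4=1
ADD r5, r5, #4 → r5=12+4=16
ADD r7, r7, #1 → r7=5+1=6
CMP r7, #8  (cmp 6,8)
BNE L2: taken
LDR r3, [r5] → r3=M[16]=20
SUB r4, r4, r3 → r4=(-59)-20=-79
MOD r3, r3, #4 → r3=20%4=0
ADD r5, r5, #4 → r5=16+4=20
ADD r7, r7, #1 → r7=6+1=7
CMP r7, #8  (cmp 7,8)
BNE L2: taken
LDR r3, [r5] → r3=M[20]=4
SUB r4, r4, r3 → r4=(-79)-4=-83
MOD r3, r3, #4 → r3=4%4=0
ADD r5, r5, #4 → r5=20+4=24
ADD r7, r7, #1 → r7=7+1=8
CMP r7, #8  (cmp 8,8)
BNE L2: not taken
SUB r3, r3, r4 → r3=0-(-83)=83
STR r4, [0] → M[0]=-83
halt.

-83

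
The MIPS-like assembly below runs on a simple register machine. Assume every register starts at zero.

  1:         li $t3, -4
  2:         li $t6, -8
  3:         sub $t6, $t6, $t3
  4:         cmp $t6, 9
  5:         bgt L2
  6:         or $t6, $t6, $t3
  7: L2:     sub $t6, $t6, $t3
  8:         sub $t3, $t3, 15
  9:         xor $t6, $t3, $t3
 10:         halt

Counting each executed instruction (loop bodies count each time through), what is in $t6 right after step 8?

li $t3, -4 → $t3=-4
li $t6, -8 → $t6=-8
sub $t6, $t6, $t3 → $t6=(-8)-(-4)=-4
cmp $t6, 9  (cmp -4,9)
bgt L2: not taken
or $t6, $t6, $t3 → $t6=(-4)|(-4)=-4
sub $t6, $t6, $t3 → $t6=(-4)-(-4)=0
sub $t3, $t3, 15 → $t3=(-4)-15=-19
After step 8: $t6 = 0.

0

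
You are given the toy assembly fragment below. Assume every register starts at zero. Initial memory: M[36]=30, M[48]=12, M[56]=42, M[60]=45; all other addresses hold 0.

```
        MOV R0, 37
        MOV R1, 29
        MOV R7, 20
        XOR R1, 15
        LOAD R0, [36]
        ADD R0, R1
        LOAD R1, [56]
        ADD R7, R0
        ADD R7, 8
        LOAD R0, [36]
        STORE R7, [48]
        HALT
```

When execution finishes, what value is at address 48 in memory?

76

MOV R0, 37 → R0=37
MOV R1, 29 → R1=29
MOV R7, 20 → R7=20
XOR R1, 15 → R1=29^15=18
LOAD R0, [36] → R0=M[36]=30
ADD R0, R1 → R0=30+18=48
LOAD R1, [56] → R1=M[56]=42
ADD R7, R0 → R7=20+48=68
ADD R7, 8 → R7=68+8=76
LOAD R0, [36] → R0=M[36]=30
STORE R7, [48] → M[48]=76
halt.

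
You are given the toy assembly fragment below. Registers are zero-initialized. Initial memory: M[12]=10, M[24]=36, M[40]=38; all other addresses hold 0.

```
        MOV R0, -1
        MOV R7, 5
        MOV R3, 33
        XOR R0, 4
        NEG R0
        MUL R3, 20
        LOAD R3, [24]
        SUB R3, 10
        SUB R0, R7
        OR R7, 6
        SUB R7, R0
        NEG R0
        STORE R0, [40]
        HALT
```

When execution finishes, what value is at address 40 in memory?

MOV R0, -1 → R0=-1
MOV R7, 5 → R7=5
MOV R3, 33 → R3=33
XOR R0, 4 → R0=(-1)^4=-5
NEG R0 → R0=-(-5)=5
MUL R3, 20 → R3=33*20=660
LOAD R3, [24] → R3=M[24]=36
SUB R3, 10 → R3=36-10=26
SUB R0, R7 → R0=5-5=0
OR R7, 6 → R7=5|6=7
SUB R7, R0 → R7=7-0=7
NEG R0 → R0=-(0)=0
STORE R0, [40] → M[40]=0
halt.

0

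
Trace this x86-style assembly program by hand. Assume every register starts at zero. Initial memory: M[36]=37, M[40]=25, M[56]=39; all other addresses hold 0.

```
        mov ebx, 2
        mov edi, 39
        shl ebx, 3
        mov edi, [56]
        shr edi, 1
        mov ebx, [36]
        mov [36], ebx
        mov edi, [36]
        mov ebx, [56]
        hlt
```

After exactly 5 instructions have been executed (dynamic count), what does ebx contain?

16

mov ebx, 2 → ebx=2
mov edi, 39 → edi=39
shl ebx, 3 → ebx=2<<3=16
mov edi, [56] → edi=M[56]=39
shr edi, 1 → edi=39>>1=19
After step 5: ebx = 16.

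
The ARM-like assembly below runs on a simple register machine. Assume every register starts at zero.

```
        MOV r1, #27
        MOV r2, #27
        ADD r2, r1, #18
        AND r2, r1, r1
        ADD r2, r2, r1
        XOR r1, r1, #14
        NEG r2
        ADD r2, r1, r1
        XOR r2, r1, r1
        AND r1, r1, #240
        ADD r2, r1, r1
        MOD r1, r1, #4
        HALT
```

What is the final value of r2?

MOV r1, #27 → r1=27
MOV r2, #27 → r2=27
ADD r2, r1, #18 → r2=27+18=45
AND r2, r1, r1 → r2=27&27=27
ADD r2, r2, r1 → r2=27+27=54
XOR r1, r1, #14 → r1=27^14=21
NEG r2 → r2=-(54)=-54
ADD r2, r1, r1 → r2=21+21=42
XOR r2, r1, r1 → r2=21^21=0
AND r1, r1, #240 → r1=21&240=16
ADD r2, r1, r1 → r2=16+16=32
MOD r1, r1, #4 → r1=16%4=0
halt.

32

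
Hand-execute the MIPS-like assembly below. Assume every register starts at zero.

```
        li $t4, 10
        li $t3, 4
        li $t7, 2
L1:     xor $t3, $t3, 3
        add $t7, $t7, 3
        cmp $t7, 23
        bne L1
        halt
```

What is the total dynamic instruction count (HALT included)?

32

$t4=10
$t3=4
$t7=2
$t3=4^3=7
$t7=2+3=5
cmp $t7, 23  (cmp 5,23)
bne L1: taken
$t3=7^3=4
$t7=5+3=8
cmp $t7, 23  (cmp 8,23)
bne L1: taken
$t3=4^3=7
$t7=8+3=11
cmp $t7, 23  (cmp 11,23)
bne L1: taken
$t3=7^3=4
$t7=11+3=14
cmp $t7, 23  (cmp 14,23)
bne L1: taken
$t3=4^3=7
$t7=14+3=17
cmp $t7, 23  (cmp 17,23)
bne L1: taken
$t3=7^3=4
$t7=17+3=20
cmp $t7, 23  (cmp 20,23)
bne L1: taken
$t3=4^3=7
$t7=20+3=23
cmp $t7, 23  (cmp 23,23)
bne L1: not taken
halt.
Total executed instructions: 32.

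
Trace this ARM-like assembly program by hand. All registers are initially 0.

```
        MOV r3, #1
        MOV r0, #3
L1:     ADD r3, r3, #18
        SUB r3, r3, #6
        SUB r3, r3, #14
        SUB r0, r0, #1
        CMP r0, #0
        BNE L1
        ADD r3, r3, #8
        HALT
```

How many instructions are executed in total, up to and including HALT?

after MOV r3, #1: r3=1
after MOV r0, #3: r0=3
after ADD r3, r3, #18: r3=1+18=19
after SUB r3, r3, #6: r3=19-6=13
after SUB r3, r3, #14: r3=13-14=-1
after SUB r0, r0, #1: r0=3-1=2
CMP r0, #0  (cmp 2,0)
BNE L1: taken
after ADD r3, r3, #18: r3=(-1)+18=17
after SUB r3, r3, #6: r3=17-6=11
after SUB r3, r3, #14: r3=11-14=-3
after SUB r0, r0, #1: r0=2-1=1
CMP r0, #0  (cmp 1,0)
BNE L1: taken
after ADD r3, r3, #18: r3=(-3)+18=15
after SUB r3, r3, #6: r3=15-6=9
after SUB r3, r3, #14: r3=9-14=-5
after SUB r0, r0, #1: r0=1-1=0
CMP r0, #0  (cmp 0,0)
BNE L1: not taken
after ADD r3, r3, #8: r3=(-5)+8=3
halt.
Total executed instructions: 22.

22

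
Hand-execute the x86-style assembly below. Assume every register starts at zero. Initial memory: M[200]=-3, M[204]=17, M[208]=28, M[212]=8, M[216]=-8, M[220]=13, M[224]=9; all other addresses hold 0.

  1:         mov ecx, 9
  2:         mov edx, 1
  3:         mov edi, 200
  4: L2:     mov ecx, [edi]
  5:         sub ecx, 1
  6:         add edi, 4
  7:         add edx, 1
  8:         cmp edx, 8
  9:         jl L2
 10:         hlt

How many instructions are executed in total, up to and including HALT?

ecx=9
edx=1
edi=200
ecx=M[200]=-3
ecx=(-3)-1=-4
edi=200+4=204
edx=1+1=2
cmp edx, 8  (cmp 2,8)
jl L2: taken
ecx=M[204]=17
ecx=17-1=16
edi=204+4=208
edx=2+1=3
cmp edx, 8  (cmp 3,8)
jl L2: taken
ecx=M[208]=28
ecx=28-1=27
edi=208+4=212
edx=3+1=4
cmp edx, 8  (cmp 4,8)
jl L2: taken
ecx=M[212]=8
ecx=8-1=7
edi=212+4=216
edx=4+1=5
cmp edx, 8  (cmp 5,8)
jl L2: taken
ecx=M[216]=-8
ecx=(-8)-1=-9
edi=216+4=220
edx=5+1=6
cmp edx, 8  (cmp 6,8)
jl L2: taken
ecx=M[220]=13
ecx=13-1=12
edi=220+4=224
edx=6+1=7
cmp edx, 8  (cmp 7,8)
jl L2: taken
ecx=M[224]=9
ecx=9-1=8
edi=224+4=228
edx=7+1=8
cmp edx, 8  (cmp 8,8)
jl L2: not taken
halt.
Total executed instructions: 46.

46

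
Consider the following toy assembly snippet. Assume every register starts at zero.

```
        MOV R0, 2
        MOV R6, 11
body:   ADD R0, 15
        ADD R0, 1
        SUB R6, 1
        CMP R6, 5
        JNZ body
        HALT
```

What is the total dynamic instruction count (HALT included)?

R0=2
R6=11
R0=2+15=17
R0=17+1=18
R6=11-1=10
CMP R6, 5  (cmp 10,5)
JNZ body: taken
R0=18+15=33
R0=33+1=34
R6=10-1=9
CMP R6, 5  (cmp 9,5)
JNZ body: taken
R0=34+15=49
R0=49+1=50
R6=9-1=8
CMP R6, 5  (cmp 8,5)
JNZ body: taken
R0=50+15=65
R0=65+1=66
R6=8-1=7
CMP R6, 5  (cmp 7,5)
JNZ body: taken
R0=66+15=81
R0=81+1=82
R6=7-1=6
CMP R6, 5  (cmp 6,5)
JNZ body: taken
R0=82+15=97
R0=97+1=98
R6=6-1=5
CMP R6, 5  (cmp 5,5)
JNZ body: not taken
halt.
Total executed instructions: 33.

33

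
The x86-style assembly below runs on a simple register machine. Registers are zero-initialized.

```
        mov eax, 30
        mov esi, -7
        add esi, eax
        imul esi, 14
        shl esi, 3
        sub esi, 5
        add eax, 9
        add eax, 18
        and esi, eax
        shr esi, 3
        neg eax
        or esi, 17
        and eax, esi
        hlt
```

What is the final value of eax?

1

mov eax, 30 → eax=30
mov esi, -7 → esi=-7
add esi, eax → esi=(-7)+30=23
imul esi, 14 → esi=23*14=322
shl esi, 3 → esi=322<<3=2576
sub esi, 5 → esi=2576-5=2571
add eax, 9 → eax=30+9=39
add eax, 18 → eax=39+18=57
and esi, eax → esi=2571&57=9
shr esi, 3 → esi=9>>3=1
neg eax → eax=-(57)=-57
or esi, 17 → esi=1|17=17
and eax, esi → eax=(-57)&17=1
halt.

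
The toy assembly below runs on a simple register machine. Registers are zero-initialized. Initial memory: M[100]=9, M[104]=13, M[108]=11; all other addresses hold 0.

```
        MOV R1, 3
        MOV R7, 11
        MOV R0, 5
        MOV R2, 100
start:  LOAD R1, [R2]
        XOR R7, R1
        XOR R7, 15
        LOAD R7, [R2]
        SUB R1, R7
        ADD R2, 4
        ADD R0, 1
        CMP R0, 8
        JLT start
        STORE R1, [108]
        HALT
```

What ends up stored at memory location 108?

0

MOV R1, 3 → R1=3
MOV R7, 11 → R7=11
MOV R0, 5 → R0=5
MOV R2, 100 → R2=100
LOAD R1, [R2] → R1=M[100]=9
XOR R7, R1 → R7=11^9=2
XOR R7, 15 → R7=2^15=13
LOAD R7, [R2] → R7=M[100]=9
SUB R1, R7 → R1=9-9=0
ADD R2, 4 → R2=100+4=104
ADD R0, 1 → R0=5+1=6
CMP R0, 8  (cmp 6,8)
JLT start: taken
LOAD R1, [R2] → R1=M[104]=13
XOR R7, R1 → R7=9^13=4
XOR R7, 15 → R7=4^15=11
LOAD R7, [R2] → R7=M[104]=13
SUB R1, R7 → R1=13-13=0
ADD R2, 4 → R2=104+4=108
ADD R0, 1 → R0=6+1=7
CMP R0, 8  (cmp 7,8)
JLT start: taken
LOAD R1, [R2] → R1=M[108]=11
XOR R7, R1 → R7=13^11=6
XOR R7, 15 → R7=6^15=9
LOAD R7, [R2] → R7=M[108]=11
SUB R1, R7 → R1=11-11=0
ADD R2, 4 → R2=108+4=112
ADD R0, 1 → R0=7+1=8
CMP R0, 8  (cmp 8,8)
JLT start: not taken
STORE R1, [108] → M[108]=0
halt.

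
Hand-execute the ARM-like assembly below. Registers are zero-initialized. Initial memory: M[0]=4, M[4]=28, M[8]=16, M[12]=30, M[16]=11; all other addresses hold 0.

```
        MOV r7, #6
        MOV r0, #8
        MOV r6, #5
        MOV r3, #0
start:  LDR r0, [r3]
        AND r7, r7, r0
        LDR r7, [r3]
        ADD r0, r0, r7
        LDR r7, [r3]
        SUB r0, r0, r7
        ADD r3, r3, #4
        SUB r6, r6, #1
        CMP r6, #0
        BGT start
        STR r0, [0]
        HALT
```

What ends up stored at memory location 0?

MOV r7, #6 → r7=6
MOV r0, #8 → r0=8
MOV r6, #5 → r6=5
MOV r3, #0 → r3=0
LDR r0, [r3] → r0=M[0]=4
AND r7, r7, r0 → r7=6&4=4
LDR r7, [r3] → r7=M[0]=4
ADD r0, r0, r7 → r0=4+4=8
LDR r7, [r3] → r7=M[0]=4
SUB r0, r0, r7 → r0=8-4=4
ADD r3, r3, #4 → r3=0+4=4
SUB r6, r6, #1 → r6=5-1=4
CMP r6, #0  (cmp 4,0)
BGT start: taken
LDR r0, [r3] → r0=M[4]=28
AND r7, r7, r0 → r7=4&28=4
LDR r7, [r3] → r7=M[4]=28
ADD r0, r0, r7 → r0=28+28=56
LDR r7, [r3] → r7=M[4]=28
SUB r0, r0, r7 → r0=56-28=28
ADD r3, r3, #4 → r3=4+4=8
SUB r6, r6, #1 → r6=4-1=3
CMP r6, #0  (cmp 3,0)
BGT start: taken
LDR r0, [r3] → r0=M[8]=16
AND r7, r7, r0 → r7=28&16=16
LDR r7, [r3] → r7=M[8]=16
ADD r0, r0, r7 → r0=16+16=32
LDR r7, [r3] → r7=M[8]=16
SUB r0, r0, r7 → r0=32-16=16
ADD r3, r3, #4 → r3=8+4=12
SUB r6, r6, #1 → r6=3-1=2
CMP r6, #0  (cmp 2,0)
BGT start: taken
LDR r0, [r3] → r0=M[12]=30
AND r7, r7, r0 → r7=16&30=16
LDR r7, [r3] → r7=M[12]=30
ADD r0, r0, r7 → r0=30+30=60
LDR r7, [r3] → r7=M[12]=30
SUB r0, r0, r7 → r0=60-30=30
ADD r3, r3, #4 → r3=12+4=16
SUB r6, r6, #1 → r6=2-1=1
CMP r6, #0  (cmp 1,0)
BGT start: taken
LDR r0, [r3] → r0=M[16]=11
AND r7, r7, r0 → r7=30&11=10
LDR r7, [r3] → r7=M[16]=11
ADD r0, r0, r7 → r0=11+11=22
LDR r7, [r3] → r7=M[16]=11
SUB r0, r0, r7 → r0=22-11=11
ADD r3, r3, #4 → r3=16+4=20
SUB r6, r6, #1 → r6=1-1=0
CMP r6, #0  (cmp 0,0)
BGT start: not taken
STR r0, [0] → M[0]=11
halt.

11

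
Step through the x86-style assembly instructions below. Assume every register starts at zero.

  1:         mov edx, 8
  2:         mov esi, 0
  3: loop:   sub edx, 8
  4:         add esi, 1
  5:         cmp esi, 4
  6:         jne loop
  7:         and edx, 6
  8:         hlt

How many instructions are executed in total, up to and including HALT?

after mov edx, 8: edx=8
after mov esi, 0: esi=0
after sub edx, 8: edx=8-8=0
after add esi, 1: esi=0+1=1
cmp esi, 4  (cmp 1,4)
jne loop: taken
after sub edx, 8: edx=0-8=-8
after add esi, 1: esi=1+1=2
cmp esi, 4  (cmp 2,4)
jne loop: taken
after sub edx, 8: edx=(-8)-8=-16
after add esi, 1: esi=2+1=3
cmp esi, 4  (cmp 3,4)
jne loop: taken
after sub edx, 8: edx=(-16)-8=-24
after add esi, 1: esi=3+1=4
cmp esi, 4  (cmp 4,4)
jne loop: not taken
after and edx, 6: edx=(-24)&6=0
halt.
Total executed instructions: 20.

20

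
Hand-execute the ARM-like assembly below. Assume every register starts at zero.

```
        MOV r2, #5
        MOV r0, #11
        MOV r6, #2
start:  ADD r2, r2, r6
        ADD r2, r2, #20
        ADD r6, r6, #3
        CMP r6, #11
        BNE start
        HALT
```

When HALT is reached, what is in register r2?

MOV r2, #5 → r2=5
MOV r0, #11 → r0=11
MOV r6, #2 → r6=2
ADD r2, r2, r6 → r2=5+2=7
ADD r2, r2, #20 → r2=7+20=27
ADD r6, r6, #3 → r6=2+3=5
CMP r6, #11  (cmp 5,11)
BNE start: taken
ADD r2, r2, r6 → r2=27+5=32
ADD r2, r2, #20 → r2=32+20=52
ADD r6, r6, #3 → r6=5+3=8
CMP r6, #11  (cmp 8,11)
BNE start: taken
ADD r2, r2, r6 → r2=52+8=60
ADD r2, r2, #20 → r2=60+20=80
ADD r6, r6, #3 → r6=8+3=11
CMP r6, #11  (cmp 11,11)
BNE start: not taken
halt.

80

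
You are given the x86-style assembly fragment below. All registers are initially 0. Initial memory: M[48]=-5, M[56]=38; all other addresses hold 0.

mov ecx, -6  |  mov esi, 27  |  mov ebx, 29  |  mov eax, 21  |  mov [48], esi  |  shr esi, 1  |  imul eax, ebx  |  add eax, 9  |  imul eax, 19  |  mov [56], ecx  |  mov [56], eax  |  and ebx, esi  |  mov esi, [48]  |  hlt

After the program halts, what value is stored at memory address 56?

11742

mov ecx, -6 → ecx=-6
mov esi, 27 → esi=27
mov ebx, 29 → ebx=29
mov eax, 21 → eax=21
mov [48], esi → M[48]=27
shr esi, 1 → esi=27>>1=13
imul eax, ebx → eax=21*29=609
add eax, 9 → eax=609+9=618
imul eax, 19 → eax=618*19=11742
mov [56], ecx → M[56]=-6
mov [56], eax → M[56]=11742
and ebx, esi → ebx=29&13=13
mov esi, [48] → esi=M[48]=27
halt.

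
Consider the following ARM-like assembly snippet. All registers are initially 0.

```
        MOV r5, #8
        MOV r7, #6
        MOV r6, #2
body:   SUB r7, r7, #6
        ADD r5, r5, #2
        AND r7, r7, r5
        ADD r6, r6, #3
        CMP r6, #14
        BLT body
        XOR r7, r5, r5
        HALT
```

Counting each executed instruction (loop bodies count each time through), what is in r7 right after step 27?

after MOV r5, #8: r5=8
after MOV r7, #6: r7=6
after MOV r6, #2: r6=2
after SUB r7, r7, #6: r7=6-6=0
after ADD r5, r5, #2: r5=8+2=10
after AND r7, r7, r5: r7=0&10=0
after ADD r6, r6, #3: r6=2+3=5
CMP r6, #14  (cmp 5,14)
BLT body: taken
after SUB r7, r7, #6: r7=0-6=-6
after ADD r5, r5, #2: r5=10+2=12
after AND r7, r7, r5: r7=(-6)&12=8
after ADD r6, r6, #3: r6=5+3=8
CMP r6, #14  (cmp 8,14)
BLT body: taken
after SUB r7, r7, #6: r7=8-6=2
after ADD r5, r5, #2: r5=12+2=14
after AND r7, r7, r5: r7=2&14=2
after ADD r6, r6, #3: r6=8+3=11
CMP r6, #14  (cmp 11,14)
BLT body: taken
after SUB r7, r7, #6: r7=2-6=-4
after ADD r5, r5, #2: r5=14+2=16
after AND r7, r7, r5: r7=(-4)&16=16
after ADD r6, r6, #3: r6=11+3=14
CMP r6, #14  (cmp 14,14)
BLT body: not taken
After step 27: r7 = 16.

16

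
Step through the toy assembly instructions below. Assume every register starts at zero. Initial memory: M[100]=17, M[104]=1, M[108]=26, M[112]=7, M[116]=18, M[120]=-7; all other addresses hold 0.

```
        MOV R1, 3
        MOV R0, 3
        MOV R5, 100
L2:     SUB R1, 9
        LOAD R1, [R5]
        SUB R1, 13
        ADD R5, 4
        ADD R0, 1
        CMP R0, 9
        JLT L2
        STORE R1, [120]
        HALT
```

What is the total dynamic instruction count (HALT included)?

47

MOV R1, 3 → R1=3
MOV R0, 3 → R0=3
MOV R5, 100 → R5=100
SUB R1, 9 → R1=3-9=-6
LOAD R1, [R5] → R1=M[100]=17
SUB R1, 13 → R1=17-13=4
ADD R5, 4 → R5=100+4=104
ADD R0, 1 → R0=3+1=4
CMP R0, 9  (cmp 4,9)
JLT L2: taken
SUB R1, 9 → R1=4-9=-5
LOAD R1, [R5] → R1=M[104]=1
SUB R1, 13 → R1=1-13=-12
ADD R5, 4 → R5=104+4=108
ADD R0, 1 → R0=4+1=5
CMP R0, 9  (cmp 5,9)
JLT L2: taken
SUB R1, 9 → R1=(-12)-9=-21
LOAD R1, [R5] → R1=M[108]=26
SUB R1, 13 → R1=26-13=13
ADD R5, 4 → R5=108+4=112
ADD R0, 1 → R0=5+1=6
CMP R0, 9  (cmp 6,9)
JLT L2: taken
SUB R1, 9 → R1=13-9=4
LOAD R1, [R5] → R1=M[112]=7
SUB R1, 13 → R1=7-13=-6
ADD R5, 4 → R5=112+4=116
ADD R0, 1 → R0=6+1=7
CMP R0, 9  (cmp 7,9)
JLT L2: taken
SUB R1, 9 → R1=(-6)-9=-15
LOAD R1, [R5] → R1=M[116]=18
SUB R1, 13 → R1=18-13=5
ADD R5, 4 → R5=116+4=120
ADD R0, 1 → R0=7+1=8
CMP R0, 9  (cmp 8,9)
JLT L2: taken
SUB R1, 9 → R1=5-9=-4
LOAD R1, [R5] → R1=M[120]=-7
SUB R1, 13 → R1=(-7)-13=-20
ADD R5, 4 → R5=120+4=124
ADD R0, 1 → R0=8+1=9
CMP R0, 9  (cmp 9,9)
JLT L2: not taken
STORE R1, [120] → M[120]=-20
halt.
Total executed instructions: 47.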